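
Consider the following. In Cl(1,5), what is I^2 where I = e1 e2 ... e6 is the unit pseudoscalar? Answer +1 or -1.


The pseudoscalar I = e1...e_n (product of all n generators) of Cl(p,q) satisfies I^2 = (-1)^(q + n(n-1)/2).
p = 1, q = 5, n = p + q = 6
n(n-1)/2 = 6 * 5 / 2 = 15
Exponent = q + n(n-1)/2 = 5 + 15 = 20
I^2 = (-1)^20 = +1


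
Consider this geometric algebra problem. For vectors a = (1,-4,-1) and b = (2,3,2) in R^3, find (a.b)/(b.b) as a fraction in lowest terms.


Projection coefficient = (a . b) / (b . b)
a . b = 1*2 + (-4)*3 + (-1)*2
= 2 + (-12) + (-2) = -12
b . b = 2^2 + 3^2 + 2^2
= 4 + 9 + 4 = 17
Coefficient = -12/17
In lowest terms: -12/17


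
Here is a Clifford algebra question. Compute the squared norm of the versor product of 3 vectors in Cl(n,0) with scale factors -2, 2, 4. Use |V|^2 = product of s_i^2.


Each vector v_i has |v_i|^2 = s_i^2
Squared scales: (-2)^2 = 4, 2^2 = 4, 4^2 = 16
|V|^2 = 4 * 4 * 16
= 256


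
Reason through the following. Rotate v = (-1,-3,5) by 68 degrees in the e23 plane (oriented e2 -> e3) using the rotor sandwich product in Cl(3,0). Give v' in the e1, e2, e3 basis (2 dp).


Rotor R = cos(34deg) - sin(34deg)*e23
Rotation angle theta = 2 * 34 = 68 degrees in the e23 plane (e2 -> e3).
The component perpendicular to the plane (e1) is invariant: v'_1 = v1 = -1.00
cos(68deg) = 0.3746, sin(68deg) = 0.9272
v'_2 = v2*cos(theta) - v3*sin(theta) = -3*0.3746 - 5*0.9272 = -5.76
v'_3 = v2*sin(theta) + v3*cos(theta) = -3*0.9272 + 5*0.3746 = -0.91
v' = -1.00*e1 - 5.76*e2 - 0.91*e3


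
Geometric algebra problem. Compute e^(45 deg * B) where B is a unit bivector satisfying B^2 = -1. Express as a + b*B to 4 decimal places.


For a unit bivector B with B^2 = -1, the exponential series gives
e^(theta*B) = cos(theta) + sin(theta)*B (the GA analogue of Euler's formula).
theta = 45 degrees = 0.785398 rad
cos(45 deg) = 0.7071
sin(45 deg) = 0.7071
exp(theta*B) = 0.7071 + 0.7071*B


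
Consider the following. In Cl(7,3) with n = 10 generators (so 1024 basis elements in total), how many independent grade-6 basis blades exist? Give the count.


Number of grade-k basis blades in Cl(p,q) with n = p + q is C(n, k).
n = 7 + 3 = 10
C(10, 6) = 10! / (6! * 4!)
= 3628800 / (720 * 24)
= 210


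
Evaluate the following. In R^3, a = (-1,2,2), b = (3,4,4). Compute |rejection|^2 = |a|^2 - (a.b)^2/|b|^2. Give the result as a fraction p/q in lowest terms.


|a|^2 = (-1)^2 + 2^2 + 2^2 = 9
|b|^2 = 3^2 + 4^2 + 4^2 = 41
a . b = (-1)*3 + 2*4 + 2*4 = 13
(a.b)^2 = 13^2 = 169
|rej|^2 = 9 - 169/41
= (369 - 169)/41
= 200/41
In lowest terms: 200/41


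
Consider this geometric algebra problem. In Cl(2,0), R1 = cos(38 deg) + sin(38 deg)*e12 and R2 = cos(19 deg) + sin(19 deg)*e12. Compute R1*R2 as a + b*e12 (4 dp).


Same-plane rotors commute and their half-angles add:
R1*R2 = cos(a1 + a2) + sin(a1 + a2)*e12.
a1 + a2 = 38 + 19 = 57 deg
cos(57 deg) = 0.5446
sin(57 deg) = 0.8387
R1*R2 = 0.5446 + 0.8387*e12


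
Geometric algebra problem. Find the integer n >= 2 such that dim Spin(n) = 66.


dim Spin(n) = dim so(n) = n(n-1)/2.
Solve n(n-1)/2 = 66, i.e. n^2 - n - 132 = 0.
Discriminant = 1 + 8*66 = 529
n = (1 + sqrt(529))/2 = (1 + 23)/2 = 12


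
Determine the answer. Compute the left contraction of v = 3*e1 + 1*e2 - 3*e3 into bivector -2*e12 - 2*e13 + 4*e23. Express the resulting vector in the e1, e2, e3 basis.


Left contraction v _| B = <vB>_1 (grade-1 part of the geometric product vB).
Using e1_|e12 = e2, e2_|e12 = -e1, e1_|e13 = e3, e3_|e13 = -e1, e2_|e23 = e3, e3_|e23 = -e2:
e1 coeff: -v2*b12 - v3*b13 = -(1)*(-2) - (-3)*(-2) = -4
e2 coeff: v1*b12 - v3*b23 = (3)*(-2) - (-3)*(4) = 6
e3 coeff: v1*b13 + v2*b23 = (3)*(-2) + (1)*(4) = -2
v _| B = -4*e1 + 6*e2 - 2*e3


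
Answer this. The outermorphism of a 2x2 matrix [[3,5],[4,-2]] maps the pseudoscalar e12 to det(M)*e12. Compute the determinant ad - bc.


The outermorphism of a linear map f sends e1^e2 to f(e1)^f(e2).
f(e1) = 3*e1 + 4*e2
f(e2) = 5*e1 - 2*e2
f(e1) ^ f(e2) = (3*e1 + 4*e2) ^ (5*e1 - 2*e2)
= 3*(-2)*e12 + 4*5*e21
= (-6 - 20)*e12
= -26*e12
Coefficient = -26


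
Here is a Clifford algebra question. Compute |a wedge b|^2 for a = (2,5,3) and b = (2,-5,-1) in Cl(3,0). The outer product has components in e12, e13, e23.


a wedge b = (a1*b2 - a2*b1)*e12 + (a1*b3 - a3*b1)*e13 + (a2*b3 - a3*b2)*e23
e12 coeff: 2*(-5) - 5*2 = -10 - 10 = -20
e13 coeff: 2*(-1) - 3*2 = -2 - 6 = -8
e23 coeff: 5*(-1) - 3*(-5) = -5 - (-15) = 10
|a wedge b|^2 = (-20)^2 + (-8)^2 + 10^2
= 400 + 64 + 100
= 564


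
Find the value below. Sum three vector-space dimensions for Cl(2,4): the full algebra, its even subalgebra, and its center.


n = 2 + 4 = 6
Total dim = 2^6 = 64
Even subalgebra dim = 2^5 = 32
n is even, so center dim = 1
Sum = 64 + 32 + 1 = 97


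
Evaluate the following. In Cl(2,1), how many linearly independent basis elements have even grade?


Even subalgebra dimension = 2^(n-1)
n = 2 + 1 = 3
2^(3 - 1) = 2^2 = 4
Verification: sum of C(3,k) for even k = 1 + 3 = 4
Result = 4


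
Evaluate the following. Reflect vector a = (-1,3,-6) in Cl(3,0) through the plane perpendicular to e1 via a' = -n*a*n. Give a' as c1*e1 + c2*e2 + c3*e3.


Reflection formula: a' = -n*a*n, with n = e1 (unit vector, n^2 = 1).
For reflection through hyperplane perp to e1:
The component along e1 flips sign, others stay.
a = (-1, 3, -6)
a' = (1, 3, -6)
a' = 1*e1 + 3*e2 - 6*e3


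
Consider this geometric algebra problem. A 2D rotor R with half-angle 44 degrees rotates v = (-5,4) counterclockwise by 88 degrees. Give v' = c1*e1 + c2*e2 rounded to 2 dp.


Rotor R = cos(44deg) - sin(44deg)*e12
Rotation angle theta = 2 * 44 = 88 degrees
v' = R*v*~R rotates v by theta.
cos(88deg) = 0.0349, sin(88deg) = 0.9994
v'_1 = -5*cos(88deg) - 4*sin(88deg)
= -5*0.0349 - 4*0.9994
= -4.17
v'_2 = -5*sin(88deg) + 4*cos(88deg)
= -5*0.9994 + 4*0.0349
= -4.86
v' = -4.17*e1 - 4.86*e2


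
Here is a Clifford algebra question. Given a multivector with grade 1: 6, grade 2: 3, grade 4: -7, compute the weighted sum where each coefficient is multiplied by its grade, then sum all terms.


Grade-weighted sum = sum of grade_k * coefficient_k
1*6 = 6
2*3 = 6
4*(-7) = -28
Total = 6 + 6 + (-28) = -16


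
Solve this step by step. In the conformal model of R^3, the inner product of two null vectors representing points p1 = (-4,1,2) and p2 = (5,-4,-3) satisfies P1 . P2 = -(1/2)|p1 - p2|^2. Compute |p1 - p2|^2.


p1 - p2 = (-9, 5, 5)
|p1 - p2|^2 = (-9)^2 + 5^2 + 5^2
= 81 + 25 + 25
= 131


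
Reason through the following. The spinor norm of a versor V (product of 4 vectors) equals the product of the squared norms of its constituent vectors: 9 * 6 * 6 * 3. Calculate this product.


Spinor norm N(V) = |v1|^2 * |v2|^2 * ... * |v4|^2
= 9 * 6 * 6 * 3
Running product: 9, 54, 324, 972
N(V) = 972


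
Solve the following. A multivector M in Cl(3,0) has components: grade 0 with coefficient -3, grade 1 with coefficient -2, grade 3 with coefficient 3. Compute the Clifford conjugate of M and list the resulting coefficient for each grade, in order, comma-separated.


Clifford conjugate sign for grade k: (-1)^(k(k+1)/2)
Grade 0: (-1)^(0*1/2) = (-1)^0 = 1, coeff -3 -> -3
Grade 1: (-1)^(1*2/2) = (-1)^1 = -1, coeff -2 -> 2
Grade 3: (-1)^(3*4/2) = (-1)^6 = 1, coeff 3 -> 3
Conjugated coefficients: -3, 2, 3


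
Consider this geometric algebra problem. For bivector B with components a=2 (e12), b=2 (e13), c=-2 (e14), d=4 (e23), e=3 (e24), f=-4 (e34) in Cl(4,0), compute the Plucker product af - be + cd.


Plucker relation: af - be + cd
a*f = 2*(-4) = -8
b*e = 2*3 = 6
c*d = (-2)*4 = -8
af - be + cd = -8 - 6 + (-8)
= -22


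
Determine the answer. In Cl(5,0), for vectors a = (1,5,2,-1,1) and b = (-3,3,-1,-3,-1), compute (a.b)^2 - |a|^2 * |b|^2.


a . b = 1*(-3) + 5*3 + 2*(-1) + (-1)*(-3) + 1*(-1)
= -3 + 15 + (-2) + 3 + (-1) = 12
|a|^2 = 1^2 + 5^2 + 2^2 + (-1)^2 + 1^2 = 32
|b|^2 = (-3)^2 + 3^2 + (-1)^2 + (-3)^2 + (-1)^2 = 29
(a.b)^2 = 12^2 = 144
|a|^2 * |b|^2 = 32 * 29 = 928
Result = 144 - 928 = -784


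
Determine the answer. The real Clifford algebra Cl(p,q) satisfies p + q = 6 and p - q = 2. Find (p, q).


We need p + q = 6 and p - q = 2.
Adding: 2p = 6 + 2 = 8, so p = 4.
Then q = 6 - 4 = 2.
(p, q) = (4, 2)


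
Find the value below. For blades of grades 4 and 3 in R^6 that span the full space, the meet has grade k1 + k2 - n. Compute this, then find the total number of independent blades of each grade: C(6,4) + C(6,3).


Meet grade = grade(A) + grade(B) - n
= 4 + 3 - 6 = 1
C(6,4) = 15
C(6,3) = 20
dim_A + dim_B = 15 + 20 = 35


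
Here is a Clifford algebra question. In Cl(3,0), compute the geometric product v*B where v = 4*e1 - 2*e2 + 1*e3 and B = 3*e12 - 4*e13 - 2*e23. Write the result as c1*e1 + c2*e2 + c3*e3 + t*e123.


vB has grade-1 (vector) and grade-3 (trivector) parts: vB = (v _| B) + (v ^ B).
Vector part <vB>_1:
  e1: -v2*b12 - v3*b13 = -(-2)*(3) - (1)*(-4) = 10
  e2: v1*b12 - v3*b23 = (4)*(3) - (1)*(-2) = 14
  e3: v1*b13 + v2*b23 = (4)*(-4) + (-2)*(-2) = -12
Trivector part <vB>_3:
  e123: v1*b23 - v2*b13 + v3*b12 = (4)*(-2) - (-2)*(-4) + (1)*(3) = -13
vB = 10*e1 + 14*e2 - 12*e3 - 13*e123


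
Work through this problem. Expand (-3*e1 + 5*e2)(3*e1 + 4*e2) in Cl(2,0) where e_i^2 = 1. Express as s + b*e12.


Expand: (-3*e1 + 5*e2)(3*e1 + 4*e2)
= (-3)*3*e1e1 + (-3)*4*e1e2 + 5*3*e2e1 + 5*4*e2e2
Using e1^2 = e2^2 = 1, e2e1 = -e1e2:
Scalar part s = (-3)*3 + 5*4 = -9 + 20 = 11
Bivector part b = (-3)*4 - 5*3 = -12 - 15 = -27
uv = 11 - 27*e12


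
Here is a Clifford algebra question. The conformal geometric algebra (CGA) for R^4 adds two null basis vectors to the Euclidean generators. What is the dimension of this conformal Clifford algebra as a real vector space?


The conformal model of R^4 uses Cl(5,1): the 4 Euclidean generators plus two extra orthogonal generators e+ (e+^2 = +1) and e- (e-^2 = -1), from which the null vectors e0, einf are built.
Number of generators m = 4 + 2 = 6.
dim Cl(p,q) = 2^m = 2^6 = 64


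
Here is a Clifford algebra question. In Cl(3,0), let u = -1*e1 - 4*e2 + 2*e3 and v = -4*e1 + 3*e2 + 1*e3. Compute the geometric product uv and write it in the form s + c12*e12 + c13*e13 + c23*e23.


In Cl(3,0): e_i^2 = 1, e_ie_j = -e_je_i for i != j.
Scalar part = u . v = (-1)*(-4) + (-4)*3 + 2*1
= 4 + (-12) + 2 = -6
e12 coeff = (-1)*3 - (-4)*(-4) = -3 - 16 = -19
e13 coeff = (-1)*1 - 2*(-4) = -1 - (-8) = 7
e23 coeff = (-4)*1 - 2*3 = -4 - 6 = -10
uv = -6 - 19*e12 + 7*e13 - 10*e23


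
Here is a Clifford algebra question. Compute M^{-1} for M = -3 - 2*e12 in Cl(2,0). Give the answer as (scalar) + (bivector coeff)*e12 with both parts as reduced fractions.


M = -3 - 2*e12, where e12^2 = -1.
Since M commutes with its reverse ~M = a - b*e12, M * ~M = a^2 - b^2*e12^2 = a^2 + b^2.
So M^{-1} = ~M / (a^2 + b^2) = (a - b*e12)/(a^2 + b^2).
a^2 + b^2 = 9 + 4 = 13
Scalar part = -3/13 = -3/13
Bivector coeff = 2/13 = 2/13
M^{-1} = -3/13 + 2/13*e12


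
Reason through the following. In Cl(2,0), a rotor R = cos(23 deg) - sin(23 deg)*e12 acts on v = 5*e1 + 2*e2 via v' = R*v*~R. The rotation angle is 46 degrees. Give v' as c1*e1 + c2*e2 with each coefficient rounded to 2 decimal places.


Rotor R = cos(23deg) - sin(23deg)*e12
Rotation angle theta = 2 * 23 = 46 degrees
v' = R*v*~R rotates v by theta.
cos(46deg) = 0.6947, sin(46deg) = 0.7193
v'_1 = 5*cos(46deg) - 2*sin(46deg)
= 5*0.6947 - 2*0.7193
= 2.03
v'_2 = 5*sin(46deg) + 2*cos(46deg)
= 5*0.7193 + 2*0.6947
= 4.99
v' = 2.03*e1 + 4.99*e2


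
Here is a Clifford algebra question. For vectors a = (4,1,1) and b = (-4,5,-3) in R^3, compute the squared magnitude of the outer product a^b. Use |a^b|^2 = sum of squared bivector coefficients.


a wedge b = (a1*b2 - a2*b1)*e12 + (a1*b3 - a3*b1)*e13 + (a2*b3 - a3*b2)*e23
e12 coeff: 4*5 - 1*(-4) = 20 - (-4) = 24
e13 coeff: 4*(-3) - 1*(-4) = -12 - (-4) = -8
e23 coeff: 1*(-3) - 1*5 = -3 - 5 = -8
|a wedge b|^2 = 24^2 + (-8)^2 + (-8)^2
= 576 + 64 + 64
= 704


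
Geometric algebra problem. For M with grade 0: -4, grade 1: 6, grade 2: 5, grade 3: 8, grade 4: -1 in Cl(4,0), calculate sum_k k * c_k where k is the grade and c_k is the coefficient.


Grade-weighted sum = sum of grade_k * coefficient_k
0*(-4) = 0
1*6 = 6
2*5 = 10
3*8 = 24
4*(-1) = -4
Total = 0 + 6 + 10 + 24 + (-4) = 36


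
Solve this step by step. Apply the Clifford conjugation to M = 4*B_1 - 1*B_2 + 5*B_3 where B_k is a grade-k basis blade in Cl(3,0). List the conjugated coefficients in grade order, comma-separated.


Clifford conjugate sign for grade k: (-1)^(k(k+1)/2)
Grade 1: (-1)^(1*2/2) = (-1)^1 = -1, coeff 4 -> -4
Grade 2: (-1)^(2*3/2) = (-1)^3 = -1, coeff -1 -> 1
Grade 3: (-1)^(3*4/2) = (-1)^6 = 1, coeff 5 -> 5
Conjugated coefficients: -4, 1, 5


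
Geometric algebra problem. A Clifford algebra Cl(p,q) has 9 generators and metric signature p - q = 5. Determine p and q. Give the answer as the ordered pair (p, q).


We need p + q = 9 and p - q = 5.
Adding: 2p = 9 + 5 = 14, so p = 7.
Then q = 9 - 7 = 2.
(p, q) = (7, 2)


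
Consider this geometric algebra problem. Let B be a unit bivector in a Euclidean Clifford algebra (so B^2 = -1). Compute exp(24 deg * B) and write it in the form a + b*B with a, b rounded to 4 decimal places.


For a unit bivector B with B^2 = -1, the exponential series gives
e^(theta*B) = cos(theta) + sin(theta)*B (the GA analogue of Euler's formula).
theta = 24 degrees = 0.418879 rad
cos(24 deg) = 0.9135
sin(24 deg) = 0.4067
exp(theta*B) = 0.9135 + 0.4067*B


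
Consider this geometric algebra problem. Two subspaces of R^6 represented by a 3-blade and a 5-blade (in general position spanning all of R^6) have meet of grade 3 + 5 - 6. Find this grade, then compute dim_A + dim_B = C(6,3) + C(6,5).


Meet grade = grade(A) + grade(B) - n
= 3 + 5 - 6 = 2
C(6,3) = 20
C(6,5) = 6
dim_A + dim_B = 20 + 6 = 26


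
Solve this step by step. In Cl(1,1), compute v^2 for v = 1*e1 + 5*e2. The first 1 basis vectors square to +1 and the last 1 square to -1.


v^2 = sum of c_i^2 * e_i^2
Positive signature terms (e_i^2 = +1): 1^2 = 1
Negative signature terms (e_j^2 = -1): 5^2 = 25
v^2 = 1 - 25 = -24


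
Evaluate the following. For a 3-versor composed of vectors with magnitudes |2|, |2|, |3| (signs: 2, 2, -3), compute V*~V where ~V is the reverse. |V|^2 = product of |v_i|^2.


Each vector v_i has |v_i|^2 = s_i^2
Squared scales: 2^2 = 4, 2^2 = 4, (-3)^2 = 9
|V|^2 = 4 * 4 * 9
= 144


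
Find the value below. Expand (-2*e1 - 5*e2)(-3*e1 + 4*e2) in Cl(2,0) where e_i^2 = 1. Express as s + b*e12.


Expand: (-2*e1 - 5*e2)(-3*e1 + 4*e2)
= (-2)*(-3)*e1e1 + (-2)*4*e1e2 + (-5)*(-3)*e2e1 + (-5)*4*e2e2
Using e1^2 = e2^2 = 1, e2e1 = -e1e2:
Scalar part s = (-2)*(-3) + (-5)*4 = 6 + (-20) = -14
Bivector part b = (-2)*4 - (-5)*(-3) = -8 - 15 = -23
uv = -14 - 23*e12


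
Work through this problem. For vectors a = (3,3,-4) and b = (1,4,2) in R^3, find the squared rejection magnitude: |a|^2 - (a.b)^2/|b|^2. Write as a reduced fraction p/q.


|a|^2 = 3^2 + 3^2 + (-4)^2 = 34
|b|^2 = 1^2 + 4^2 + 2^2 = 21
a . b = 3*1 + 3*4 + (-4)*2 = 7
(a.b)^2 = 7^2 = 49
|rej|^2 = 34 - 49/21
= (714 - 49)/21
= 665/21
In lowest terms: 95/3


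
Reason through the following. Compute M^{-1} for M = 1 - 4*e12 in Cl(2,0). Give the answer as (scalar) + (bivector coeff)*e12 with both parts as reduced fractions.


M = 1 - 4*e12, where e12^2 = -1.
Since M commutes with its reverse ~M = a - b*e12, M * ~M = a^2 - b^2*e12^2 = a^2 + b^2.
So M^{-1} = ~M / (a^2 + b^2) = (a - b*e12)/(a^2 + b^2).
a^2 + b^2 = 1 + 16 = 17
Scalar part = 1/17 = 1/17
Bivector coeff = 4/17 = 4/17
M^{-1} = 1/17 + 4/17*e12


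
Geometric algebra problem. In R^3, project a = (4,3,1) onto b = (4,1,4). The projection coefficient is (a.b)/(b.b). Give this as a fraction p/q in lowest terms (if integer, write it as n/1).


Projection coefficient = (a . b) / (b . b)
a . b = 4*4 + 3*1 + 1*4
= 16 + 3 + 4 = 23
b . b = 4^2 + 1^2 + 4^2
= 16 + 1 + 16 = 33
Coefficient = 23/33
In lowest terms: 23/33


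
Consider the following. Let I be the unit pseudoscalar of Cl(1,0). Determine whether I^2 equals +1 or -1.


The pseudoscalar I = e1...e_n (product of all n generators) of Cl(p,q) satisfies I^2 = (-1)^(q + n(n-1)/2).
p = 1, q = 0, n = p + q = 1
n(n-1)/2 = 1 * 0 / 2 = 0
Exponent = q + n(n-1)/2 = 0 + 0 = 0
I^2 = (-1)^0 = +1


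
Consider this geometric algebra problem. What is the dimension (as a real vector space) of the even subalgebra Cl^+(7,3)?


Even subalgebra dimension = 2^(n-1)
n = 7 + 3 = 10
2^(10 - 1) = 2^9 = 512
Verification: sum of C(10,k) for even k = 1 + 45 + 210 + 210 + 45 + 1 = 512
Result = 512


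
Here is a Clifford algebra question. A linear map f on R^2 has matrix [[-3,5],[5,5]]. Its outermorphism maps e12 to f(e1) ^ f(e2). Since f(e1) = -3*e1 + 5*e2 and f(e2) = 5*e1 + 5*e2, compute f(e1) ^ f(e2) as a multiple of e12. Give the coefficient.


The outermorphism of a linear map f sends e1^e2 to f(e1)^f(e2).
f(e1) = -3*e1 + 5*e2
f(e2) = 5*e1 + 5*e2
f(e1) ^ f(e2) = (-3*e1 + 5*e2) ^ (5*e1 + 5*e2)
= (-3)*5*e12 + 5*5*e21
= (-15 - 25)*e12
= -40*e12
Coefficient = -40


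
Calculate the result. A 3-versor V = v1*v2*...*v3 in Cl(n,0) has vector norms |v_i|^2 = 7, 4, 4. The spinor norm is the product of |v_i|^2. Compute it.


Spinor norm N(V) = |v1|^2 * |v2|^2 * ... * |v3|^2
= 7 * 4 * 4
Running product: 7, 28, 112
N(V) = 112


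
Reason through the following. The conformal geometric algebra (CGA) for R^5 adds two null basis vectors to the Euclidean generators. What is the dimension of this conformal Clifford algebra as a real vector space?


The conformal model of R^5 uses Cl(6,1): the 5 Euclidean generators plus two extra orthogonal generators e+ (e+^2 = +1) and e- (e-^2 = -1), from which the null vectors e0, einf are built.
Number of generators m = 5 + 2 = 7.
dim Cl(p,q) = 2^m = 2^7 = 128


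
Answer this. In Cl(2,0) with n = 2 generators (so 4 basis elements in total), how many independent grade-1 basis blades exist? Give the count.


Number of grade-k basis blades in Cl(p,q) with n = p + q is C(n, k).
n = 2 + 0 = 2
C(2, 1) = 2! / (1! * 1!)
= 2 / (1 * 1)
= 2


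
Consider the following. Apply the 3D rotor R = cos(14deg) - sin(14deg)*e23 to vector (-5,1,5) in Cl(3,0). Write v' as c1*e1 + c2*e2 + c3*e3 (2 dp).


Rotor R = cos(14deg) - sin(14deg)*e23
Rotation angle theta = 2 * 14 = 28 degrees in the e23 plane (e2 -> e3).
The component perpendicular to the plane (e1) is invariant: v'_1 = v1 = -5.00
cos(28deg) = 0.8829, sin(28deg) = 0.4695
v'_2 = v2*cos(theta) - v3*sin(theta) = 1*0.8829 - 5*0.4695 = -1.46
v'_3 = v2*sin(theta) + v3*cos(theta) = 1*0.4695 + 5*0.8829 = 4.88
v' = -5.00*e1 - 1.46*e2 + 4.88*e3


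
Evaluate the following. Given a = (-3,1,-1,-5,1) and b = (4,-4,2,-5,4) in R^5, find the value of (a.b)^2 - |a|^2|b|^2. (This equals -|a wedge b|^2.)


a . b = (-3)*4 + 1*(-4) + (-1)*2 + (-5)*(-5) + 1*4
= -12 + (-4) + (-2) + 25 + 4 = 11
|a|^2 = (-3)^2 + 1^2 + (-1)^2 + (-5)^2 + 1^2 = 37
|b|^2 = 4^2 + (-4)^2 + 2^2 + (-5)^2 + 4^2 = 77
(a.b)^2 = 11^2 = 121
|a|^2 * |b|^2 = 37 * 77 = 2849
Result = 121 - 2849 = -2728


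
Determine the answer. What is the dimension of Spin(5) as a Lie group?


Spin(n) double-covers SO(n); both have Lie algebra so(n) of dimension n(n-1)/2.
n = 5
n(n-1) = 5 * 4 = 20
dim Spin(5) = 20/2 = 10


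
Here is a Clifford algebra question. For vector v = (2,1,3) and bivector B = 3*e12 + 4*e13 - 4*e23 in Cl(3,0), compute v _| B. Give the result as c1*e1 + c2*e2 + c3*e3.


Left contraction v _| B = <vB>_1 (grade-1 part of the geometric product vB).
Using e1_|e12 = e2, e2_|e12 = -e1, e1_|e13 = e3, e3_|e13 = -e1, e2_|e23 = e3, e3_|e23 = -e2:
e1 coeff: -v2*b12 - v3*b13 = -(1)*(3) - (3)*(4) = -15
e2 coeff: v1*b12 - v3*b23 = (2)*(3) - (3)*(-4) = 18
e3 coeff: v1*b13 + v2*b23 = (2)*(4) + (1)*(-4) = 4
v _| B = -15*e1 + 18*e2 + 4*e3


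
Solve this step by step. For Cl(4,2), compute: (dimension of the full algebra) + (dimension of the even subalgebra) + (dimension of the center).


n = 4 + 2 = 6
Total dim = 2^6 = 64
Even subalgebra dim = 2^5 = 32
n is even, so center dim = 1
Sum = 64 + 32 + 1 = 97


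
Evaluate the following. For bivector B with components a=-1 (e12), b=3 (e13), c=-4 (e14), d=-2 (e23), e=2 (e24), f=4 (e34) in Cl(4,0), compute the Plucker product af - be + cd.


Plucker relation: af - be + cd
a*f = (-1)*4 = -4
b*e = 3*2 = 6
c*d = (-4)*(-2) = 8
af - be + cd = -4 - 6 + 8
= -2


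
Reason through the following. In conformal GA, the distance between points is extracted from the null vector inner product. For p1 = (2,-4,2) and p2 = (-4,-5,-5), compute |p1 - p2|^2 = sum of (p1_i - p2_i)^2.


p1 - p2 = (6, 1, 7)
|p1 - p2|^2 = 6^2 + 1^2 + 7^2
= 36 + 1 + 49
= 86


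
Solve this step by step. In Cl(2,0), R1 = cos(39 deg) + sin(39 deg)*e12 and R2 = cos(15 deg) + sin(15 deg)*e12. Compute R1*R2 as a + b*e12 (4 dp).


Same-plane rotors commute and their half-angles add:
R1*R2 = cos(a1 + a2) + sin(a1 + a2)*e12.
a1 + a2 = 39 + 15 = 54 deg
cos(54 deg) = 0.5878
sin(54 deg) = 0.8090
R1*R2 = 0.5878 + 0.8090*e12


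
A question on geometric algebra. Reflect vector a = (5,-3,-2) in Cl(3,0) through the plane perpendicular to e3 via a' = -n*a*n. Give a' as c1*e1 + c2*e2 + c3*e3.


Reflection formula: a' = -n*a*n, with n = e3 (unit vector, n^2 = 1).
For reflection through hyperplane perp to e3:
The component along e3 flips sign, others stay.
a = (5, -3, -2)
a' = (5, -3, 2)
a' = 5*e1 - 3*e2 + 2*e3


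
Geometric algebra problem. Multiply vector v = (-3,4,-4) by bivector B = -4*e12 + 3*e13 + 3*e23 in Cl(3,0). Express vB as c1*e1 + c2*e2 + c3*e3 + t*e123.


vB has grade-1 (vector) and grade-3 (trivector) parts: vB = (v _| B) + (v ^ B).
Vector part <vB>_1:
  e1: -v2*b12 - v3*b13 = -(4)*(-4) - (-4)*(3) = 28
  e2: v1*b12 - v3*b23 = (-3)*(-4) - (-4)*(3) = 24
  e3: v1*b13 + v2*b23 = (-3)*(3) + (4)*(3) = 3
Trivector part <vB>_3:
  e123: v1*b23 - v2*b13 + v3*b12 = (-3)*(3) - (4)*(3) + (-4)*(-4) = -5
vB = 28*e1 + 24*e2 + 3*e3 - 5*e123


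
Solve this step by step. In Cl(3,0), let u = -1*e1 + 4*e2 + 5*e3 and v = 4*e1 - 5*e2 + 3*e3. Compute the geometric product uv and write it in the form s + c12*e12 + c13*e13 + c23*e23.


In Cl(3,0): e_i^2 = 1, e_ie_j = -e_je_i for i != j.
Scalar part = u . v = (-1)*4 + 4*(-5) + 5*3
= -4 + (-20) + 15 = -9
e12 coeff = (-1)*(-5) - 4*4 = 5 - 16 = -11
e13 coeff = (-1)*3 - 5*4 = -3 - 20 = -23
e23 coeff = 4*3 - 5*(-5) = 12 - (-25) = 37
uv = -9 - 11*e12 - 23*e13 + 37*e23


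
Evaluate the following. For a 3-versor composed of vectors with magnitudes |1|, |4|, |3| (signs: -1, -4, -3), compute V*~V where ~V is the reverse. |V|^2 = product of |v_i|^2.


Each vector v_i has |v_i|^2 = s_i^2
Squared scales: (-1)^2 = 1, (-4)^2 = 16, (-3)^2 = 9
|V|^2 = 1 * 16 * 9
= 144


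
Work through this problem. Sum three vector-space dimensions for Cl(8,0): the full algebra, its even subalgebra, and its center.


n = 8 + 0 = 8
Total dim = 2^8 = 256
Even subalgebra dim = 2^7 = 128
n is even, so center dim = 1
Sum = 256 + 128 + 1 = 385


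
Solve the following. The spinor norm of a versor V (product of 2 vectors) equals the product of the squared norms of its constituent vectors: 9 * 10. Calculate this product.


Spinor norm N(V) = |v1|^2 * |v2|^2 * ... * |v2|^2
= 9 * 10
Running product: 9, 90
N(V) = 90


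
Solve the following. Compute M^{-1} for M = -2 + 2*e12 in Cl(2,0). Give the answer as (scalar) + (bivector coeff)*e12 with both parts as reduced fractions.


M = -2 + 2*e12, where e12^2 = -1.
Since M commutes with its reverse ~M = a - b*e12, M * ~M = a^2 - b^2*e12^2 = a^2 + b^2.
So M^{-1} = ~M / (a^2 + b^2) = (a - b*e12)/(a^2 + b^2).
a^2 + b^2 = 4 + 4 = 8
Scalar part = -2/8 = -1/4
Bivector coeff = -2/8 = -1/4
M^{-1} = -1/4 - 1/4*e12


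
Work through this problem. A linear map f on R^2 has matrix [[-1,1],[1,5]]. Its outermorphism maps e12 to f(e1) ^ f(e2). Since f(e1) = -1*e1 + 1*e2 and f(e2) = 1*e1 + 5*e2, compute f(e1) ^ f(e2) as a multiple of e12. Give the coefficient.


The outermorphism of a linear map f sends e1^e2 to f(e1)^f(e2).
f(e1) = -1*e1 + 1*e2
f(e2) = 1*e1 + 5*e2
f(e1) ^ f(e2) = (-1*e1 + 1*e2) ^ (1*e1 + 5*e2)
= (-1)*5*e12 + 1*1*e21
= (-5 - 1)*e12
= -6*e12
Coefficient = -6


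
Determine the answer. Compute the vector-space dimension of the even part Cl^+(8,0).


Even subalgebra dimension = 2^(n-1)
n = 8 + 0 = 8
2^(8 - 1) = 2^7 = 128
Verification: sum of C(8,k) for even k = 1 + 28 + 70 + 28 + 1 = 128
Result = 128


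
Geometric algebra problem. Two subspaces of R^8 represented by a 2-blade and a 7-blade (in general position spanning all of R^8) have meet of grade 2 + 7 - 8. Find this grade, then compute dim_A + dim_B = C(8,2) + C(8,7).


Meet grade = grade(A) + grade(B) - n
= 2 + 7 - 8 = 1
C(8,2) = 28
C(8,7) = 8
dim_A + dim_B = 28 + 8 = 36


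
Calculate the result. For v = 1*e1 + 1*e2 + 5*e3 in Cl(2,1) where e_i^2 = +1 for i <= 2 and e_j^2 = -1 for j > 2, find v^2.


v^2 = sum of c_i^2 * e_i^2
Positive signature terms (e_i^2 = +1): 1^2 + 1^2 = 2
Negative signature terms (e_j^2 = -1): 5^2 = 25
v^2 = 2 - 25 = -23


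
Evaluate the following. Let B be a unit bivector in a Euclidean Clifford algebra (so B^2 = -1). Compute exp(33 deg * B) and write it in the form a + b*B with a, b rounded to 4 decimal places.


For a unit bivector B with B^2 = -1, the exponential series gives
e^(theta*B) = cos(theta) + sin(theta)*B (the GA analogue of Euler's formula).
theta = 33 degrees = 0.575959 rad
cos(33 deg) = 0.8387
sin(33 deg) = 0.5446
exp(theta*B) = 0.8387 + 0.5446*B


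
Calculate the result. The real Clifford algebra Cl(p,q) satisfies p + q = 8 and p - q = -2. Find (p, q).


We need p + q = 8 and p - q = -2.
Adding: 2p = 8 + (-2) = 6, so p = 3.
Then q = 8 - 3 = 5.
(p, q) = (3, 5)


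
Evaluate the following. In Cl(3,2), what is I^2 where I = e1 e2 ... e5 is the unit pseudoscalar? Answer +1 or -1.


The pseudoscalar I = e1...e_n (product of all n generators) of Cl(p,q) satisfies I^2 = (-1)^(q + n(n-1)/2).
p = 3, q = 2, n = p + q = 5
n(n-1)/2 = 5 * 4 / 2 = 10
Exponent = q + n(n-1)/2 = 2 + 10 = 12
I^2 = (-1)^12 = +1


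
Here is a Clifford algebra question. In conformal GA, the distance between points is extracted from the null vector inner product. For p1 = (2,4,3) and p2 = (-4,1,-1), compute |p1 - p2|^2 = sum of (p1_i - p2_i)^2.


p1 - p2 = (6, 3, 4)
|p1 - p2|^2 = 6^2 + 3^2 + 4^2
= 36 + 9 + 16
= 61


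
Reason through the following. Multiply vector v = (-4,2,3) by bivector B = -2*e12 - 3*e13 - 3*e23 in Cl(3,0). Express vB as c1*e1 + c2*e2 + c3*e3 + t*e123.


vB has grade-1 (vector) and grade-3 (trivector) parts: vB = (v _| B) + (v ^ B).
Vector part <vB>_1:
  e1: -v2*b12 - v3*b13 = -(2)*(-2) - (3)*(-3) = 13
  e2: v1*b12 - v3*b23 = (-4)*(-2) - (3)*(-3) = 17
  e3: v1*b13 + v2*b23 = (-4)*(-3) + (2)*(-3) = 6
Trivector part <vB>_3:
  e123: v1*b23 - v2*b13 + v3*b12 = (-4)*(-3) - (2)*(-3) + (3)*(-2) = 12
vB = 13*e1 + 17*e2 + 6*e3 + 12*e123


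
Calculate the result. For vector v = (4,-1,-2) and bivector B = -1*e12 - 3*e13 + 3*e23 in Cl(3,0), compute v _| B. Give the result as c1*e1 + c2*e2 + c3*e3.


Left contraction v _| B = <vB>_1 (grade-1 part of the geometric product vB).
Using e1_|e12 = e2, e2_|e12 = -e1, e1_|e13 = e3, e3_|e13 = -e1, e2_|e23 = e3, e3_|e23 = -e2:
e1 coeff: -v2*b12 - v3*b13 = -(-1)*(-1) - (-2)*(-3) = -7
e2 coeff: v1*b12 - v3*b23 = (4)*(-1) - (-2)*(3) = 2
e3 coeff: v1*b13 + v2*b23 = (4)*(-3) + (-1)*(3) = -15
v _| B = -7*e1 + 2*e2 - 15*e3


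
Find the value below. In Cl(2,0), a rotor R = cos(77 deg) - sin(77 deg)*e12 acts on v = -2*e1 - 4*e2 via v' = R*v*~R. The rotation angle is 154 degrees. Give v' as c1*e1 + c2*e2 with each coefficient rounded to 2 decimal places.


Rotor R = cos(77deg) - sin(77deg)*e12
Rotation angle theta = 2 * 77 = 154 degrees
v' = R*v*~R rotates v by theta.
cos(154deg) = -0.8988, sin(154deg) = 0.4384
v'_1 = -2*cos(154deg) - (-4)*sin(154deg)
= -2*(-0.8988) - (-4)*0.4384
= 3.55
v'_2 = -2*sin(154deg) + (-4)*cos(154deg)
= -2*0.4384 + (-4)*(-0.8988)
= 2.72
v' = 3.55*e1 + 2.72*e2


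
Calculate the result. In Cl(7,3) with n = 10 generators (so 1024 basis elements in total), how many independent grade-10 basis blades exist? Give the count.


Number of grade-k basis blades in Cl(p,q) with n = p + q is C(n, k).
n = 7 + 3 = 10
C(10, 10) = 10! / (10! * 0!)
= 3628800 / (3628800 * 1)
= 1


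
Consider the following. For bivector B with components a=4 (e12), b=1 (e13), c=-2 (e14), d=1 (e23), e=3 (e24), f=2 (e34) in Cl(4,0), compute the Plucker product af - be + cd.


Plucker relation: af - be + cd
a*f = 4*2 = 8
b*e = 1*3 = 3
c*d = (-2)*1 = -2
af - be + cd = 8 - 3 + (-2)
= 3


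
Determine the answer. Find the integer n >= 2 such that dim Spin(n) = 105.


dim Spin(n) = dim so(n) = n(n-1)/2.
Solve n(n-1)/2 = 105, i.e. n^2 - n - 210 = 0.
Discriminant = 1 + 8*105 = 841
n = (1 + sqrt(841))/2 = (1 + 29)/2 = 15


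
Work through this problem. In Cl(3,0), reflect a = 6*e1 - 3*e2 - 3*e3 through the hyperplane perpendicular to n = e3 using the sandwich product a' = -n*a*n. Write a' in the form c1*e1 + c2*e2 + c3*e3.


Reflection formula: a' = -n*a*n, with n = e3 (unit vector, n^2 = 1).
For reflection through hyperplane perp to e3:
The component along e3 flips sign, others stay.
a = (6, -3, -3)
a' = (6, -3, 3)
a' = 6*e1 - 3*e2 + 3*e3


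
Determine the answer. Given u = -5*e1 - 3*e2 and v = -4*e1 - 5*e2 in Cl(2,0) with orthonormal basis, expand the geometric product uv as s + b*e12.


Expand: (-5*e1 - 3*e2)(-4*e1 - 5*e2)
= (-5)*(-4)*e1e1 + (-5)*(-5)*e1e2 + (-3)*(-4)*e2e1 + (-3)*(-5)*e2e2
Using e1^2 = e2^2 = 1, e2e1 = -e1e2:
Scalar part s = (-5)*(-4) + (-3)*(-5) = 20 + 15 = 35
Bivector part b = (-5)*(-5) - (-3)*(-4) = 25 - 12 = 13
uv = 35 + 13*e12


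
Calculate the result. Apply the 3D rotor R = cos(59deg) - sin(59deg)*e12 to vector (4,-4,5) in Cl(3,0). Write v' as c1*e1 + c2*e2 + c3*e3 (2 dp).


Rotor R = cos(59deg) - sin(59deg)*e12
Rotation angle theta = 2 * 59 = 118 degrees in the e12 plane (e1 -> e2).
The component perpendicular to the plane (e3) is invariant: v'_3 = v3 = 5.00
cos(118deg) = -0.4695, sin(118deg) = 0.8829
v'_1 = v1*cos(theta) - v2*sin(theta) = 4*(-0.4695) - (-4)*0.8829 = 1.65
v'_2 = v1*sin(theta) + v2*cos(theta) = 4*0.8829 + (-4)*(-0.4695) = 5.41
v' = 1.65*e1 + 5.41*e2 + 5.00*e3


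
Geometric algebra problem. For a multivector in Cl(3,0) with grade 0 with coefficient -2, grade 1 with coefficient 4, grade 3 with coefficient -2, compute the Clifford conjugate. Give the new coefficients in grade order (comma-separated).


Clifford conjugate sign for grade k: (-1)^(k(k+1)/2)
Grade 0: (-1)^(0*1/2) = (-1)^0 = 1, coeff -2 -> -2
Grade 1: (-1)^(1*2/2) = (-1)^1 = -1, coeff 4 -> -4
Grade 3: (-1)^(3*4/2) = (-1)^6 = 1, coeff -2 -> -2
Conjugated coefficients: -2, -4, -2


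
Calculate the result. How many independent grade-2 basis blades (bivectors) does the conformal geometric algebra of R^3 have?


The conformal model of R^3 uses Cl(4,1) with m = 3 + 2 = 5 generators.
Number of grade-2 blades = C(m, 2) = C(5, 2)
= 5*4/2 = 10


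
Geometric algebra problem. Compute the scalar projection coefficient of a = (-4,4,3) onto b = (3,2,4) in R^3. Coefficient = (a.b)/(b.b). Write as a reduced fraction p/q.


Projection coefficient = (a . b) / (b . b)
a . b = (-4)*3 + 4*2 + 3*4
= -12 + 8 + 12 = 8
b . b = 3^2 + 2^2 + 4^2
= 9 + 4 + 16 = 29
Coefficient = 8/29
In lowest terms: 8/29


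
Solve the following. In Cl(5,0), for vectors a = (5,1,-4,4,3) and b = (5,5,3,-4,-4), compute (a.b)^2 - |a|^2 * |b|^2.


a . b = 5*5 + 1*5 + (-4)*3 + 4*(-4) + 3*(-4)
= 25 + 5 + (-12) + (-16) + (-12) = -10
|a|^2 = 5^2 + 1^2 + (-4)^2 + 4^2 + 3^2 = 67
|b|^2 = 5^2 + 5^2 + 3^2 + (-4)^2 + (-4)^2 = 91
(a.b)^2 = (-10)^2 = 100
|a|^2 * |b|^2 = 67 * 91 = 6097
Result = 100 - 6097 = -5997


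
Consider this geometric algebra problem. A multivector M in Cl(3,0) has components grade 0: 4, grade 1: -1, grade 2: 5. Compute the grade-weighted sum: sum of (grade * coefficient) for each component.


Grade-weighted sum = sum of grade_k * coefficient_k
0*4 = 0
1*(-1) = -1
2*5 = 10
Total = 0 + (-1) + 10 = 9


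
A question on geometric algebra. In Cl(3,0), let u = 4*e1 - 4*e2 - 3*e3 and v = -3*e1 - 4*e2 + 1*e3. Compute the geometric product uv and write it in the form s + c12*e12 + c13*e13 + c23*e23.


In Cl(3,0): e_i^2 = 1, e_ie_j = -e_je_i for i != j.
Scalar part = u . v = 4*(-3) + (-4)*(-4) + (-3)*1
= -12 + 16 + (-3) = 1
e12 coeff = 4*(-4) - (-4)*(-3) = -16 - 12 = -28
e13 coeff = 4*1 - (-3)*(-3) = 4 - 9 = -5
e23 coeff = (-4)*1 - (-3)*(-4) = -4 - 12 = -16
uv = 1 - 28*e12 - 5*e13 - 16*e23


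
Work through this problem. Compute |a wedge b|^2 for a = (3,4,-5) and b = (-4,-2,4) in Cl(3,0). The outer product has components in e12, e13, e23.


a wedge b = (a1*b2 - a2*b1)*e12 + (a1*b3 - a3*b1)*e13 + (a2*b3 - a3*b2)*e23
e12 coeff: 3*(-2) - 4*(-4) = -6 - (-16) = 10
e13 coeff: 3*4 - (-5)*(-4) = 12 - 20 = -8
e23 coeff: 4*4 - (-5)*(-2) = 16 - 10 = 6
|a wedge b|^2 = 10^2 + (-8)^2 + 6^2
= 100 + 64 + 36
= 200


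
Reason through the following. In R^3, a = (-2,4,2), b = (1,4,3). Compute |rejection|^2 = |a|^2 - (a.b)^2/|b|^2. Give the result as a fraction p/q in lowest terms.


|a|^2 = (-2)^2 + 4^2 + 2^2 = 24
|b|^2 = 1^2 + 4^2 + 3^2 = 26
a . b = (-2)*1 + 4*4 + 2*3 = 20
(a.b)^2 = 20^2 = 400
|rej|^2 = 24 - 400/26
= (624 - 400)/26
= 224/26
In lowest terms: 112/13


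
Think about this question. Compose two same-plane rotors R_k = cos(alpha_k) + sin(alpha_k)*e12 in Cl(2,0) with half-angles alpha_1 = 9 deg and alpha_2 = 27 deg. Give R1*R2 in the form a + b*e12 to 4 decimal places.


Same-plane rotors commute and their half-angles add:
R1*R2 = cos(a1 + a2) + sin(a1 + a2)*e12.
a1 + a2 = 9 + 27 = 36 deg
cos(36 deg) = 0.8090
sin(36 deg) = 0.5878
R1*R2 = 0.8090 + 0.5878*e12


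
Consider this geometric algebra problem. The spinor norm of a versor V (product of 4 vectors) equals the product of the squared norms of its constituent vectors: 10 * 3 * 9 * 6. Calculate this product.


Spinor norm N(V) = |v1|^2 * |v2|^2 * ... * |v4|^2
= 10 * 3 * 9 * 6
Running product: 10, 30, 270, 1620
N(V) = 1620


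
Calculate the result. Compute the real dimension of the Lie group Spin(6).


Spin(n) double-covers SO(n); both have Lie algebra so(n) of dimension n(n-1)/2.
n = 6
n(n-1) = 6 * 5 = 30
dim Spin(6) = 30/2 = 15


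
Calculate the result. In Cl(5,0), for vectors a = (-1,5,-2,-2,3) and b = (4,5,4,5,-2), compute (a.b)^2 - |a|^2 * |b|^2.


a . b = (-1)*4 + 5*5 + (-2)*4 + (-2)*5 + 3*(-2)
= -4 + 25 + (-8) + (-10) + (-6) = -3
|a|^2 = (-1)^2 + 5^2 + (-2)^2 + (-2)^2 + 3^2 = 43
|b|^2 = 4^2 + 5^2 + 4^2 + 5^2 + (-2)^2 = 86
(a.b)^2 = (-3)^2 = 9
|a|^2 * |b|^2 = 43 * 86 = 3698
Result = 9 - 3698 = -3689


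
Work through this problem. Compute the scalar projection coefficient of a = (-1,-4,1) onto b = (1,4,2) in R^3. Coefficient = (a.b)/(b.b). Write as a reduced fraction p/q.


Projection coefficient = (a . b) / (b . b)
a . b = (-1)*1 + (-4)*4 + 1*2
= -1 + (-16) + 2 = -15
b . b = 1^2 + 4^2 + 2^2
= 1 + 16 + 4 = 21
Coefficient = -15/21
In lowest terms: -5/7


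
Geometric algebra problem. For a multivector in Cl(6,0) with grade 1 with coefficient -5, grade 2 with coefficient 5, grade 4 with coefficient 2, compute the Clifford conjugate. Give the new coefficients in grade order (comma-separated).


Clifford conjugate sign for grade k: (-1)^(k(k+1)/2)
Grade 1: (-1)^(1*2/2) = (-1)^1 = -1, coeff -5 -> 5
Grade 2: (-1)^(2*3/2) = (-1)^3 = -1, coeff 5 -> -5
Grade 4: (-1)^(4*5/2) = (-1)^10 = 1, coeff 2 -> 2
Conjugated coefficients: 5, -5, 2


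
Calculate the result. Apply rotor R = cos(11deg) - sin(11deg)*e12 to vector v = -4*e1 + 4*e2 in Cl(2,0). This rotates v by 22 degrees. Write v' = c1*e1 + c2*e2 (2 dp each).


Rotor R = cos(11deg) - sin(11deg)*e12
Rotation angle theta = 2 * 11 = 22 degrees
v' = R*v*~R rotates v by theta.
cos(22deg) = 0.9272, sin(22deg) = 0.3746
v'_1 = -4*cos(22deg) - 4*sin(22deg)
= -4*0.9272 - 4*0.3746
= -5.21
v'_2 = -4*sin(22deg) + 4*cos(22deg)
= -4*0.3746 + 4*0.9272
= 2.21
v' = -5.21*e1 + 2.21*e2


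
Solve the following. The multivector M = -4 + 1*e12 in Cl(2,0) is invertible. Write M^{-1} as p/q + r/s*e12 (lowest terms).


M = -4 + 1*e12, where e12^2 = -1.
Since M commutes with its reverse ~M = a - b*e12, M * ~M = a^2 - b^2*e12^2 = a^2 + b^2.
So M^{-1} = ~M / (a^2 + b^2) = (a - b*e12)/(a^2 + b^2).
a^2 + b^2 = 16 + 1 = 17
Scalar part = -4/17 = -4/17
Bivector coeff = -1/17 = -1/17
M^{-1} = -4/17 - 1/17*e12


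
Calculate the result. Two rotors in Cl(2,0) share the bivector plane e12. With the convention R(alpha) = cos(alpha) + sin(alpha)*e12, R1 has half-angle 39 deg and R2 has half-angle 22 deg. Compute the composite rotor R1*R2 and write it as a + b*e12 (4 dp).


Same-plane rotors commute and their half-angles add:
R1*R2 = cos(a1 + a2) + sin(a1 + a2)*e12.
a1 + a2 = 39 + 22 = 61 deg
cos(61 deg) = 0.4848
sin(61 deg) = 0.8746
R1*R2 = 0.4848 + 0.8746*e12


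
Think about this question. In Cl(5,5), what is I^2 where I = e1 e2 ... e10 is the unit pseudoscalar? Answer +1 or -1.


The pseudoscalar I = e1...e_n (product of all n generators) of Cl(p,q) satisfies I^2 = (-1)^(q + n(n-1)/2).
p = 5, q = 5, n = p + q = 10
n(n-1)/2 = 10 * 9 / 2 = 45
Exponent = q + n(n-1)/2 = 5 + 45 = 50
I^2 = (-1)^50 = +1


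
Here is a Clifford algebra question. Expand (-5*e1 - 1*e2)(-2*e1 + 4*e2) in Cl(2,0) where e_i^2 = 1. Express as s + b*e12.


Expand: (-5*e1 - 1*e2)(-2*e1 + 4*e2)
= (-5)*(-2)*e1e1 + (-5)*4*e1e2 + (-1)*(-2)*e2e1 + (-1)*4*e2e2
Using e1^2 = e2^2 = 1, e2e1 = -e1e2:
Scalar part s = (-5)*(-2) + (-1)*4 = 10 + (-4) = 6
Bivector part b = (-5)*4 - (-1)*(-2) = -20 - 2 = -22
uv = 6 - 22*e12


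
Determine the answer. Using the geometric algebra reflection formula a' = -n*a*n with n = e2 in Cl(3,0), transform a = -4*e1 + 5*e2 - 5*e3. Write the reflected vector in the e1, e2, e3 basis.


Reflection formula: a' = -n*a*n, with n = e2 (unit vector, n^2 = 1).
For reflection through hyperplane perp to e2:
The component along e2 flips sign, others stay.
a = (-4, 5, -5)
a' = (-4, -5, -5)
a' = -4*e1 - 5*e2 - 5*e3


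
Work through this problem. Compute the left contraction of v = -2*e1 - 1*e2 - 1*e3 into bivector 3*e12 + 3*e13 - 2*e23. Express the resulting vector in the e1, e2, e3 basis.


Left contraction v _| B = <vB>_1 (grade-1 part of the geometric product vB).
Using e1_|e12 = e2, e2_|e12 = -e1, e1_|e13 = e3, e3_|e13 = -e1, e2_|e23 = e3, e3_|e23 = -e2:
e1 coeff: -v2*b12 - v3*b13 = -(-1)*(3) - (-1)*(3) = 6
e2 coeff: v1*b12 - v3*b23 = (-2)*(3) - (-1)*(-2) = -8
e3 coeff: v1*b13 + v2*b23 = (-2)*(3) + (-1)*(-2) = -4
v _| B = 6*e1 - 8*e2 - 4*e3


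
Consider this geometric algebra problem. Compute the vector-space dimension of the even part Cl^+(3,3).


Even subalgebra dimension = 2^(n-1)
n = 3 + 3 = 6
2^(6 - 1) = 2^5 = 32
Verification: sum of C(6,k) for even k = 1 + 15 + 15 + 1 = 32
Result = 32


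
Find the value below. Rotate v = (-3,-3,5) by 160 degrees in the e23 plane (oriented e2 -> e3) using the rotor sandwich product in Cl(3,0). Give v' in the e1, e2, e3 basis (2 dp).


Rotor R = cos(80deg) - sin(80deg)*e23
Rotation angle theta = 2 * 80 = 160 degrees in the e23 plane (e2 -> e3).
The component perpendicular to the plane (e1) is invariant: v'_1 = v1 = -3.00
cos(160deg) = -0.9397, sin(160deg) = 0.3420
v'_2 = v2*cos(theta) - v3*sin(theta) = -3*(-0.9397) - 5*0.3420 = 1.11
v'_3 = v2*sin(theta) + v3*cos(theta) = -3*0.3420 + 5*(-0.9397) = -5.72
v' = -3.00*e1 + 1.11*e2 - 5.72*e3


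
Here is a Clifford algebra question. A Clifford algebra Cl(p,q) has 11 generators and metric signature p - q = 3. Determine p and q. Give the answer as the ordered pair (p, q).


We need p + q = 11 and p - q = 3.
Adding: 2p = 11 + 3 = 14, so p = 7.
Then q = 11 - 7 = 4.
(p, q) = (7, 4)


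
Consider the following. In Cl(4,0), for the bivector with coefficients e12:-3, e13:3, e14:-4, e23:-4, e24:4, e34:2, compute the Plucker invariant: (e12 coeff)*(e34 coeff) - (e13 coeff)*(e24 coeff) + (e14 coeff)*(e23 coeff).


Plucker relation: af - be + cd
a*f = (-3)*2 = -6
b*e = 3*4 = 12
c*d = (-4)*(-4) = 16
af - be + cd = -6 - 12 + 16
= -2
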